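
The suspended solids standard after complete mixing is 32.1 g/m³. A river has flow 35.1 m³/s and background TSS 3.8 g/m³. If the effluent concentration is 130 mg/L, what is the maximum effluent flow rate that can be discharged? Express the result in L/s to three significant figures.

10100 L/s

Mass balance at complete mixing: C_std·(Q_w + Q_r) = Q_w·C_e + Q_r·C_b.
Rearranging, Q_w = Q_r·(C_std − C_b)/(C_e − C_std) = 35.1·(32.1 − 3.8) / (130 − 32.1) = 10.15 m³/s.
= 1.015e+04 L/s.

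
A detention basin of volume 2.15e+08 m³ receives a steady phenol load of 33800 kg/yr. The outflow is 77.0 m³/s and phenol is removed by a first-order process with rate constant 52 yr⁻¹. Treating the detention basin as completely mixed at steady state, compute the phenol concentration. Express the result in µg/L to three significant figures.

Outflow Q = 77.0 m³/s × 3.156e+07 s/yr = 2.43e+09 m³/yr.
Steady-state CSTR mass balance: W = Q·C + k·V·C, so C = W/(Q + kV).
Q + kV = 2.43e+09 + 52·2.15e+08 = 1.361e+10 m³/yr.
C = 33800/1.361e+10 = 2.483e-06 kg/m³ = 0.002483 mg/L = 2.483 µg/L.

2.48 µg/L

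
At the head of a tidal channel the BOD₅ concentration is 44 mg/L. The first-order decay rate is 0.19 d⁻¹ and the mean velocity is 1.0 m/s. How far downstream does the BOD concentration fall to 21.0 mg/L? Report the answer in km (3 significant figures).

From C = C₀·e^(−kt), t = ln(C₀/C)/k = ln(44/21.0)/0.19 = 0.7397/0.19 = 3.893 d.
Distance = v·t = 1.0 m/s × 3.364e+05 s = 3.364e+05 m = 336.4 km.

336 km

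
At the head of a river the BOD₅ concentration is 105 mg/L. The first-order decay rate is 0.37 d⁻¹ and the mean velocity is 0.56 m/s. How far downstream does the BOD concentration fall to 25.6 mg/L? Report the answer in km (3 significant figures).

185 km

From C = C₀·e^(−kt), t = ln(C₀/C)/k = ln(105/25.6)/0.37 = 1.411/0.37 = 3.815 d.
Distance = v·t = 0.56 m/s × 3.296e+05 s = 1.846e+05 m = 184.6 km.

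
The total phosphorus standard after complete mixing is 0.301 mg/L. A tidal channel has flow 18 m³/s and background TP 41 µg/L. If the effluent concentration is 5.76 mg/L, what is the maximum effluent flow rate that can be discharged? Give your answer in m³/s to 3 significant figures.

0.857 m³/s

41 µg/L = 0.041 mg/L.
Mass balance at complete mixing: C_std·(Q_w + Q_r) = Q_w·C_e + Q_r·C_b.
Rearranging, Q_w = Q_r·(C_std − C_b)/(C_e − C_std) = 18·(0.301 − 0.041) / (5.76 − 0.301) = 0.8573 m³/s.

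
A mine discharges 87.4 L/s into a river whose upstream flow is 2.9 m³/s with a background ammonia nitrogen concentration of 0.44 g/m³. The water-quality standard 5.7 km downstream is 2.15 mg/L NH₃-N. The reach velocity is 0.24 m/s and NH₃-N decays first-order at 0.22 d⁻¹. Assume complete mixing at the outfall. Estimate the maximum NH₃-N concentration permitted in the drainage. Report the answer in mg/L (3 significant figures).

63.5 mg/L

87.4 L/s = 0.0874 m³/s.
Travel time to the compliance point: t = 5700/0.24 = 2.375e+04 s = 0.2749 d; decay factor exp(−0.22·0.2749) = 0.9413.
So the concentration just after mixing may be at most 2.15/0.9413 = 2.284 mg/L.
Mass balance: 2.284·2.987 = 0.0874·Cₑ + 2.9·0.44.
Cₑ = (6.823 − 1.276) / 0.0874 = 63.47 mg/L.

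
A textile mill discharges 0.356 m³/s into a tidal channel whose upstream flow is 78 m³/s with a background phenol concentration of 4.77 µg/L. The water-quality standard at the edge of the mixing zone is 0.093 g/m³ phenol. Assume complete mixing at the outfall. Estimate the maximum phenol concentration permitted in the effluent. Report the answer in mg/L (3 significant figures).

4.77 µg/L = 0.00477 mg/L.
Mass balance: 0.093·78.36 = 0.356·Cₑ + 78·0.00477.
Cₑ = (7.287 − 0.3721) / 0.356 = 19.42 mg/L.

19.4 mg/L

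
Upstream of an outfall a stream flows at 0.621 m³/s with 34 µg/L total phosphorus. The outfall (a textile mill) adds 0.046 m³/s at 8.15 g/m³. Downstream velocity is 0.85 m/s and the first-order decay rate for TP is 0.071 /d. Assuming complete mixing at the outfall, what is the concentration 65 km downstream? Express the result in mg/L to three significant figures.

0.558 mg/L

34 µg/L = 0.034 mg/L.
After complete mixing, C₀ = (0.046·8.15 + 0.621·0.034) / 0.667 = 0.5937 mg/L.
Travel time t = 6.5e+04 m / 0.85 m/s = 7.647e+04 s = 0.8851 d.
C = 0.5937·exp(−0.071·0.8851) = 0.5937·0.9391 = 0.5576 mg/L.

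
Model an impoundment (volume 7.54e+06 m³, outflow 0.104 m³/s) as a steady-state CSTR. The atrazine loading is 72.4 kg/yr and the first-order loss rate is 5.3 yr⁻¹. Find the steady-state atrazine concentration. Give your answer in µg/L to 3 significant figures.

Outflow Q = 0.104 m³/s × 3.156e+07 s/yr = 3.282e+06 m³/yr.
Steady-state CSTR mass balance: W = Q·C + k·V·C, so C = W/(Q + kV).
Q + kV = 3.282e+06 + 5.3·7.54e+06 = 4.324e+07 m³/yr.
C = 72.4/4.324e+07 = 1.674e-06 kg/m³ = 0.001674 mg/L = 1.674 µg/L.

1.67 µg/L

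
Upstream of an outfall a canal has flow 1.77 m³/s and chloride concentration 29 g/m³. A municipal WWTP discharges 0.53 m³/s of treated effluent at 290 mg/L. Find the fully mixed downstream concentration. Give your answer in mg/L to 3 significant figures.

89.1 mg/L

By mass balance at complete mixing, C = (0.53·290 + 1.77·29) / (0.53 + 1.77) = 205/2.3 = 89.14 mg/L.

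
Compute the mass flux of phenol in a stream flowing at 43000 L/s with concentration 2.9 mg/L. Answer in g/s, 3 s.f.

125 g/s

43000 L/s = 43 m³/s.
Mass flux = Q·C = 43 m³/s × 2.9 g/m³ = 124.7 g/s.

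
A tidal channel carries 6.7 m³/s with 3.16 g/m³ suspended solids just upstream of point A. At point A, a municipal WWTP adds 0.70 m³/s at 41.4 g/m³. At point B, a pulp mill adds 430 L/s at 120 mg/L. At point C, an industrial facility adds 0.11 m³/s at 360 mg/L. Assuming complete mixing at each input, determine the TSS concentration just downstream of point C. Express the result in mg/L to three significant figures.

17.8 mg/L

After input A: C = (6.7·3.16 + 0.7·41.4) / 7.4 = 6.777 mg/L.
430 L/s = 0.43 m³/s.
After input B: C = (7.4·6.777 + 0.43·120) / 7.83 = 13 mg/L.
After input C: C = (7.83·13 + 0.11·360) / 7.94 = 17.8 mg/L.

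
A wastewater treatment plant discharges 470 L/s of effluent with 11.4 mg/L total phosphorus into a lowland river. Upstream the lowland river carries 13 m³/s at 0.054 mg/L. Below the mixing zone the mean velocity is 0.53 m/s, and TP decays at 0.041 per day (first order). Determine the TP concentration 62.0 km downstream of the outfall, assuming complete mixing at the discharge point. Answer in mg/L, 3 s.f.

0.426 mg/L

470 L/s = 0.47 m³/s.
After complete mixing, C₀ = (0.47·11.4 + 13·0.054) / 13.47 = 0.4499 mg/L.
Travel time t = 6.2e+04 m / 0.53 m/s = 1.17e+05 s = 1.354 d.
C = 0.4499·exp(−0.041·1.354) = 0.4499·0.946 = 0.4256 mg/L.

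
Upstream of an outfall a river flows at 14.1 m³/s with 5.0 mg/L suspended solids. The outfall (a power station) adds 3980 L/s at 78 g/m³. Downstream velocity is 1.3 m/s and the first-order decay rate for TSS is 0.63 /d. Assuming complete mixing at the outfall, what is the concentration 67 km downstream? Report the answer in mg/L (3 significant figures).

14.5 mg/L

3980 L/s = 3.98 m³/s.
After complete mixing, C₀ = (3.98·78 + 14.1·5) / 18.08 = 21.07 mg/L.
Travel time t = 6.7e+04 m / 1.3 m/s = 5.154e+04 s = 0.5965 d.
C = 21.07·exp(−0.63·0.5965) = 21.07·0.6867 = 14.47 mg/L.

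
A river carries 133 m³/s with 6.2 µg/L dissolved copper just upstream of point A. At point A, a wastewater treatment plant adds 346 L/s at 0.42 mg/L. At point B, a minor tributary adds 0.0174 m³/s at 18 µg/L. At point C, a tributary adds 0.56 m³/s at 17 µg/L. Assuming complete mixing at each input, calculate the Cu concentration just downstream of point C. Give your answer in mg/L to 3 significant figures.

0.00732 mg/L

6.2 µg/L = 0.0062 mg/L.
346 L/s = 0.346 m³/s.
After input A: C = (133·0.0062 + 0.346·0.42) / 133.3 = 0.007274 mg/L.
18 µg/L = 0.018 mg/L.
After input B: C = (133.3·0.007274 + 0.0174·0.018) / 133.4 = 0.007275 mg/L.
17 µg/L = 0.017 mg/L.
After input C: C = (133.4·0.007275 + 0.56·0.017) / 133.9 = 0.007316 mg/L.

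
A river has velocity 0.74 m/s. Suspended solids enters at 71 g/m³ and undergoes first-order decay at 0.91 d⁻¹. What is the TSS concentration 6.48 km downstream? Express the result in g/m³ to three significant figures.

64.7 g/m³

Travel time t = 6.48 km / 0.74 m/s = 6480/0.74 = 8757 s = 0.1014 d.
First-order decay: C = 71·exp(−0.91·0.1014) = 71·0.9119 = 64.74 g/m³.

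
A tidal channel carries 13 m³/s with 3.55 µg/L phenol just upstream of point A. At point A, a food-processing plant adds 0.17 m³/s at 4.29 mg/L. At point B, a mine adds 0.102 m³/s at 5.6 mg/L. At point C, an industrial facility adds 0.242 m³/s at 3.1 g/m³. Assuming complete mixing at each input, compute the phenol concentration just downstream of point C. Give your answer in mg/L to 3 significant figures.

3.55 µg/L = 0.00355 mg/L.
After input A: C = (13·0.00355 + 0.17·4.29) / 13.17 = 0.05888 mg/L.
After input B: C = (13.17·0.05888 + 0.102·5.6) / 13.27 = 0.1015 mg/L.
After input C: C = (13.27·0.1015 + 0.242·3.1) / 13.51 = 0.1552 mg/L.

0.155 mg/L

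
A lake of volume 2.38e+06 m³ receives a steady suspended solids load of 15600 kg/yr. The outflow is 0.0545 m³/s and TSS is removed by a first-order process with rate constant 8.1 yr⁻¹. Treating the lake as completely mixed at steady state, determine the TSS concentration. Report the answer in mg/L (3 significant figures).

0.743 mg/L

Outflow Q = 0.0545 m³/s × 3.156e+07 s/yr = 1.72e+06 m³/yr.
Steady-state CSTR mass balance: W = Q·C + k·V·C, so C = W/(Q + kV).
Q + kV = 1.72e+06 + 8.1·2.38e+06 = 2.1e+07 m³/yr.
C = 15600/2.1e+07 = 0.0007429 kg/m³ = 0.7429 mg/L.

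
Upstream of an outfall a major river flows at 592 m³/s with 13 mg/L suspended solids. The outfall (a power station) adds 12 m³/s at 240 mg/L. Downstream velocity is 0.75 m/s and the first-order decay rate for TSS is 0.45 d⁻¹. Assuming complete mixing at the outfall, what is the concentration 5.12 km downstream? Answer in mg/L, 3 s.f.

After complete mixing, C₀ = (12·240 + 592·13) / 604 = 17.51 mg/L.
Travel time t = 5120 m / 0.75 m/s = 6827 s = 0.07901 d.
C = 17.51·exp(−0.45·0.07901) = 17.51·0.9651 = 16.9 mg/L.

16.9 mg/L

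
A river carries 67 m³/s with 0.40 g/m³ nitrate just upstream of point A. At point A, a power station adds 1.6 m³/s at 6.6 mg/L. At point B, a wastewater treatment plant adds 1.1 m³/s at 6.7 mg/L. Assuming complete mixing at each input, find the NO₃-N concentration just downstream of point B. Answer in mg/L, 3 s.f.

0.642 mg/L

After input A: C = (67·0.4 + 1.6·6.6) / 68.6 = 0.5446 mg/L.
After input B: C = (68.6·0.5446 + 1.1·6.7) / 69.7 = 0.6418 mg/L.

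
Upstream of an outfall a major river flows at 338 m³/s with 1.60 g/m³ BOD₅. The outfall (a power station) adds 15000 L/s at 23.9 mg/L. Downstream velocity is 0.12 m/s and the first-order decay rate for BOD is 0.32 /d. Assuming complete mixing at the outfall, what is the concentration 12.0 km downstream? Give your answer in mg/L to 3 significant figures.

1.76 mg/L

15000 L/s = 15 m³/s.
After complete mixing, C₀ = (15·23.9 + 338·1.6) / 353 = 2.548 mg/L.
Travel time t = 1.2e+04 m / 0.12 m/s = 1e+05 s = 1.157 d.
C = 2.548·exp(−0.32·1.157) = 2.548·0.6905 = 1.759 mg/L.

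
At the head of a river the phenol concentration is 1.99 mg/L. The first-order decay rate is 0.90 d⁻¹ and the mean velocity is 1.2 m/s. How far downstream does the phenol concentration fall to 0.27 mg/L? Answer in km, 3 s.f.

230 km

From C = C₀·e^(−kt), t = ln(C₀/C)/k = ln(1.99/0.27)/0.90 = 1.997/0.90 = 2.219 d.
Distance = v·t = 1.2 m/s × 1.918e+05 s = 2.301e+05 m = 230.1 km.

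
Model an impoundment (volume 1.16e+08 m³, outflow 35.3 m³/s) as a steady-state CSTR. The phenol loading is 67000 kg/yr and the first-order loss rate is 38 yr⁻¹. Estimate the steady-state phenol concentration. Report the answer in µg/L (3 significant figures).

12.1 µg/L

Outflow Q = 35.3 m³/s × 3.156e+07 s/yr = 1.114e+09 m³/yr.
Steady-state CSTR mass balance: W = Q·C + k·V·C, so C = W/(Q + kV).
Q + kV = 1.114e+09 + 38·1.16e+08 = 5.522e+09 m³/yr.
C = 67000/5.522e+09 = 1.213e-05 kg/m³ = 0.01213 mg/L = 12.13 µg/L.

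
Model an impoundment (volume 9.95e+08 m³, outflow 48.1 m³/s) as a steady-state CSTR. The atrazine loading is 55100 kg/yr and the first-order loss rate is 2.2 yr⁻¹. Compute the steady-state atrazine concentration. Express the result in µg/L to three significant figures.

Outflow Q = 48.1 m³/s × 3.156e+07 s/yr = 1.518e+09 m³/yr.
Steady-state CSTR mass balance: W = Q·C + k·V·C, so C = W/(Q + kV).
Q + kV = 1.518e+09 + 2.2·9.95e+08 = 3.707e+09 m³/yr.
C = 55100/3.707e+09 = 1.486e-05 kg/m³ = 0.01486 mg/L = 14.86 µg/L.

14.9 µg/L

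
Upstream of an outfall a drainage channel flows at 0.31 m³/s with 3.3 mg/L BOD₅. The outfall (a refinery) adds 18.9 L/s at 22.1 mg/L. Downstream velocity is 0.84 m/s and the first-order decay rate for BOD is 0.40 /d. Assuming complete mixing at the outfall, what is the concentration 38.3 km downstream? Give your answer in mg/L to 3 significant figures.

3.55 mg/L

18.9 L/s = 0.0189 m³/s.
After complete mixing, C₀ = (0.0189·22.1 + 0.31·3.3) / 0.3289 = 4.38 mg/L.
Travel time t = 3.83e+04 m / 0.84 m/s = 4.56e+04 s = 0.5277 d.
C = 4.38·exp(−0.40·0.5277) = 4.38·0.8097 = 3.547 mg/L.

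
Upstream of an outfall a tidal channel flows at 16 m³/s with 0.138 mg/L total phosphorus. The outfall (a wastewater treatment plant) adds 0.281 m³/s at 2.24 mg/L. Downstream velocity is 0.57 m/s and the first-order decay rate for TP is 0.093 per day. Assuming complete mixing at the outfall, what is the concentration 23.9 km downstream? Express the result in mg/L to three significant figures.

After complete mixing, C₀ = (0.281·2.24 + 16·0.138) / 16.28 = 0.1743 mg/L.
Travel time t = 2.39e+04 m / 0.57 m/s = 4.193e+04 s = 0.4853 d.
C = 0.1743·exp(−0.093·0.4853) = 0.1743·0.9559 = 0.1666 mg/L.

0.167 mg/L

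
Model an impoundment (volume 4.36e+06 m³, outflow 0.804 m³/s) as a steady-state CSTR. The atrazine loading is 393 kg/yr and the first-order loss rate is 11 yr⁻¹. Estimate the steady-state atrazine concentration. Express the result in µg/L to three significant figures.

5.36 µg/L

Outflow Q = 0.804 m³/s × 3.156e+07 s/yr = 2.537e+07 m³/yr.
Steady-state CSTR mass balance: W = Q·C + k·V·C, so C = W/(Q + kV).
Q + kV = 2.537e+07 + 11·4.36e+06 = 7.333e+07 m³/yr.
C = 393/7.333e+07 = 5.359e-06 kg/m³ = 0.005359 mg/L = 5.359 µg/L.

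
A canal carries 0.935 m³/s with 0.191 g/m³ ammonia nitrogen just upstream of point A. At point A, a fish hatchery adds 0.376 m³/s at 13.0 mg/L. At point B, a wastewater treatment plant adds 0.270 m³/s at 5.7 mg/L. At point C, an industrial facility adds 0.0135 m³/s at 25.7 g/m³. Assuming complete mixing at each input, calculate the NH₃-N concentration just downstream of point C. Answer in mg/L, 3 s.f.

After input A: C = (0.935·0.191 + 0.376·13) / 1.311 = 3.865 mg/L.
After input B: C = (1.311·3.865 + 0.27·5.7) / 1.581 = 4.178 mg/L.
After input C: C = (1.581·4.178 + 0.0135·25.7) / 1.595 = 4.36 mg/L.

4.36 mg/L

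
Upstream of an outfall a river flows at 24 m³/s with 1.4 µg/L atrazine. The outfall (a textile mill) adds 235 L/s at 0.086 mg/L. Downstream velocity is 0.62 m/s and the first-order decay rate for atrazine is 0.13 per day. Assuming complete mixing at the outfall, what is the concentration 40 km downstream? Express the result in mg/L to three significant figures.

235 L/s = 0.235 m³/s.
1.4 µg/L = 0.0014 mg/L.
After complete mixing, C₀ = (0.235·0.086 + 24·0.0014) / 24.23 = 0.00222 mg/L.
Travel time t = 4e+04 m / 0.62 m/s = 6.452e+04 s = 0.7467 d.
C = 0.00222·exp(−0.13·0.7467) = 0.00222·0.9075 = 0.002015 mg/L.

0.00201 mg/L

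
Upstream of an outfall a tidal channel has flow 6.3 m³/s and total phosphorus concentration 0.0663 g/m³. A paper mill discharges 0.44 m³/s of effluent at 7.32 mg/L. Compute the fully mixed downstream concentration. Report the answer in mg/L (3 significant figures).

By mass balance at complete mixing, C = (0.44·7.32 + 6.3·0.0663) / (0.44 + 6.3) = 3.638/6.74 = 0.5398 mg/L.

0.540 mg/L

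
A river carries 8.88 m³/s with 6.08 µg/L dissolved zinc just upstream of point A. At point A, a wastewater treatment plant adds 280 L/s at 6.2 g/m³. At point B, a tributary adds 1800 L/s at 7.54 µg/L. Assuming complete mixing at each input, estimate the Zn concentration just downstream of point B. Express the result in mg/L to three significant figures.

6.08 µg/L = 0.00608 mg/L.
280 L/s = 0.28 m³/s.
After input A: C = (8.88·0.00608 + 0.28·6.2) / 9.16 = 0.1954 mg/L.
1800 L/s = 1.8 m³/s.
7.54 µg/L = 0.00754 mg/L.
After input B: C = (9.16·0.1954 + 1.8·0.00754) / 10.96 = 0.1646 mg/L.

0.165 mg/L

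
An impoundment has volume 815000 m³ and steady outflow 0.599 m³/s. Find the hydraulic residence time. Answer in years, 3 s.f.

Q = 0.599 m³/s × 3.156e+07 s/yr = 1.89e+07 m³/yr.
Hydraulic residence time τ = V/Q = 815000/1.89e+07 = 0.04311 yr.

0.0431 yr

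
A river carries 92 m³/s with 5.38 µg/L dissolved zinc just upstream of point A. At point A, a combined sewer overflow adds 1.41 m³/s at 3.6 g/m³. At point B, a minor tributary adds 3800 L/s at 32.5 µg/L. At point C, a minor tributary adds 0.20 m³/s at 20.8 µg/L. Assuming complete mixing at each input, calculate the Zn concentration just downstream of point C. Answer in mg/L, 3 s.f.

5.38 µg/L = 0.00538 mg/L.
After input A: C = (92·0.00538 + 1.41·3.6) / 93.41 = 0.05964 mg/L.
3800 L/s = 3.8 m³/s.
32.5 µg/L = 0.0325 mg/L.
After input B: C = (93.41·0.05964 + 3.8·0.0325) / 97.21 = 0.05858 mg/L.
20.8 µg/L = 0.0208 mg/L.
After input C: C = (97.21·0.05858 + 0.2·0.0208) / 97.41 = 0.0585 mg/L.

0.0585 mg/L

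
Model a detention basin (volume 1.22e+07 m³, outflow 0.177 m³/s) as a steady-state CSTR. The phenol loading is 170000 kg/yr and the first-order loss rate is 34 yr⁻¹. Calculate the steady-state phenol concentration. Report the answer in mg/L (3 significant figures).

0.404 mg/L

Outflow Q = 0.177 m³/s × 3.156e+07 s/yr = 5.586e+06 m³/yr.
Steady-state CSTR mass balance: W = Q·C + k·V·C, so C = W/(Q + kV).
Q + kV = 5.586e+06 + 34·1.22e+07 = 4.204e+08 m³/yr.
C = 170000/4.204e+08 = 0.0004044 kg/m³ = 0.4044 mg/L.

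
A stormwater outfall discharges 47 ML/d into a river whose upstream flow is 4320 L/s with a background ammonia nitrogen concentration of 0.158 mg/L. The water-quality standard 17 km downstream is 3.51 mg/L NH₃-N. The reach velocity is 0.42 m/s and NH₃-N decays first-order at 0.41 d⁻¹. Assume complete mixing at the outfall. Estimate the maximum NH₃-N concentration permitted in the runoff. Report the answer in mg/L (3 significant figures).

36.8 mg/L

47 ML/d = 0.544 m³/s.
4320 L/s = 4.32 m³/s.
Travel time to the compliance point: t = 1.7e+04/0.42 = 4.048e+04 s = 0.4685 d; decay factor exp(−0.41·0.4685) = 0.8252.
So the concentration just after mixing may be at most 3.51/0.8252 = 4.253 mg/L.
Mass balance: 4.253·4.864 = 0.544·Cₑ + 4.32·0.158.
Cₑ = (20.69 − 0.6826) / 0.544 = 36.78 mg/L.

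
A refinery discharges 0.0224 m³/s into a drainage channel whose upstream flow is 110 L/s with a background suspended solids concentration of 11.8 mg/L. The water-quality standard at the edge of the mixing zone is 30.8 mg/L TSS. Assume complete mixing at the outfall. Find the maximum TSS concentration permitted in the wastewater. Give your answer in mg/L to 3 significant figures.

124 mg/L

110 L/s = 0.11 m³/s.
Mass balance: 30.8·0.1324 = 0.0224·Cₑ + 0.11·11.8.
Cₑ = (4.078 − 1.298) / 0.0224 = 124.1 mg/L.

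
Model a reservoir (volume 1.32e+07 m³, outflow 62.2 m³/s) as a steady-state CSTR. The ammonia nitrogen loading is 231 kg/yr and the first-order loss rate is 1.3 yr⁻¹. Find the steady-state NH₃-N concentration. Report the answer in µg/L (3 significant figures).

Outflow Q = 62.2 m³/s × 3.156e+07 s/yr = 1.963e+09 m³/yr.
Steady-state CSTR mass balance: W = Q·C + k·V·C, so C = W/(Q + kV).
Q + kV = 1.963e+09 + 1.3·1.32e+07 = 1.98e+09 m³/yr.
C = 231/1.98e+09 = 1.167e-07 kg/m³ = 0.0001167 mg/L = 0.1167 µg/L.

0.117 µg/L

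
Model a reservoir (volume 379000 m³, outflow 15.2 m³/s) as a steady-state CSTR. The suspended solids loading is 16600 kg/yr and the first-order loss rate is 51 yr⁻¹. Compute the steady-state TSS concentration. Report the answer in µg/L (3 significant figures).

33.3 µg/L

Outflow Q = 15.2 m³/s × 3.156e+07 s/yr = 4.797e+08 m³/yr.
Steady-state CSTR mass balance: W = Q·C + k·V·C, so C = W/(Q + kV).
Q + kV = 4.797e+08 + 51·379000 = 4.99e+08 m³/yr.
C = 16600/4.99e+08 = 3.327e-05 kg/m³ = 0.03327 mg/L = 33.27 µg/L.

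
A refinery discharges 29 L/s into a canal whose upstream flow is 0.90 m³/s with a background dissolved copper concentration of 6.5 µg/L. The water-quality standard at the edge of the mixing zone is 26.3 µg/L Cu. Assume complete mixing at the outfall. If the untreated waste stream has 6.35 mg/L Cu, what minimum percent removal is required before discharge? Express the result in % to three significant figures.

29 L/s = 0.029 m³/s.
6.5 µg/L = 0.0065 mg/L.
26.3 µg/L = 0.0263 mg/L.
Mass balance: 0.0263·0.929 = 0.029·Cₑ + 0.9·0.0065.
Cₑ = (0.02443 − 0.00585) / 0.029 = 0.6408 mg/L.
Required removal = 1 − 0.6408/6.35 = 89.91 %.

89.9 %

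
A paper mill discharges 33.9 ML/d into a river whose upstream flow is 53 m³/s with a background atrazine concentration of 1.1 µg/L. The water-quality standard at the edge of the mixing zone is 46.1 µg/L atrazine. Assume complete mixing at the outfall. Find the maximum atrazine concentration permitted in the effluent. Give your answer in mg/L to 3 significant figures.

6.12 mg/L

33.9 ML/d = 0.3924 m³/s.
1.1 µg/L = 0.0011 mg/L.
46.1 µg/L = 0.0461 mg/L.
Mass balance: 0.0461·53.39 = 0.3924·Cₑ + 53·0.0011.
Cₑ = (2.461 − 0.0583) / 0.3924 = 6.125 mg/L.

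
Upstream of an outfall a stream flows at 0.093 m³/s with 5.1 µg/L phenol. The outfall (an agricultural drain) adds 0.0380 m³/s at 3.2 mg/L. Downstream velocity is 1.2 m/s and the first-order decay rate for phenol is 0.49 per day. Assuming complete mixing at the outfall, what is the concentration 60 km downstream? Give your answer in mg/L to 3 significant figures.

5.1 µg/L = 0.0051 mg/L.
After complete mixing, C₀ = (0.038·3.2 + 0.093·0.0051) / 0.131 = 0.9319 mg/L.
Travel time t = 6e+04 m / 1.2 m/s = 5e+04 s = 0.5787 d.
C = 0.9319·exp(−0.49·0.5787) = 0.9319·0.7531 = 0.7018 mg/L.

0.702 mg/L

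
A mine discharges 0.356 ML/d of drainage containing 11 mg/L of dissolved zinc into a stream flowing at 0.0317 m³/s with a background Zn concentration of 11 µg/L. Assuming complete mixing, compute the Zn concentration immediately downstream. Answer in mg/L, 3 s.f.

1.28 mg/L

0.356 ML/d = 0.00412 m³/s.
11 µg/L = 0.011 mg/L.
Conservation of mass across the mixing zone: C = (0.00412·11 + 0.0317·0.011) / (0.00412 + 0.0317) = 0.04567/0.03582 = 1.275 mg/L.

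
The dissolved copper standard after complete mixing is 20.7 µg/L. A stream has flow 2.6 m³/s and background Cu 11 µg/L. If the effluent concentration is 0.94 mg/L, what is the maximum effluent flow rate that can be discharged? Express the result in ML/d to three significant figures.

11 µg/L = 0.011 mg/L.
20.7 µg/L = 0.0207 mg/L.
Mass balance at complete mixing: C_std·(Q_w + Q_r) = Q_w·C_e + Q_r·C_b.
Rearranging, Q_w = Q_r·(C_std − C_b)/(C_e − C_std) = 2.6·(0.0207 − 0.011) / (0.94 − 0.0207) = 0.02743 m³/s.
= 2.37 ML/d.

2.37 ML/d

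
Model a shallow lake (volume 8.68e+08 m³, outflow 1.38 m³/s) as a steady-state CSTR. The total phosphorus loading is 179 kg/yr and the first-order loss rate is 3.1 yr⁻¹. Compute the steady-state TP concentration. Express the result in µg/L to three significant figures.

0.0655 µg/L

Outflow Q = 1.38 m³/s × 3.156e+07 s/yr = 4.355e+07 m³/yr.
Steady-state CSTR mass balance: W = Q·C + k·V·C, so C = W/(Q + kV).
Q + kV = 4.355e+07 + 3.1·8.68e+08 = 2.734e+09 m³/yr.
C = 179/2.734e+09 = 6.546e-08 kg/m³ = 6.546e-05 mg/L = 0.06546 µg/L.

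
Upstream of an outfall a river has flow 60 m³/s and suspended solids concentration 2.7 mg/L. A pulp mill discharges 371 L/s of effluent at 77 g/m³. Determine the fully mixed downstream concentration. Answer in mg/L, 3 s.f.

371 L/s = 0.371 m³/s.
Conservation of mass across the mixing zone: C = (0.371·77 + 60·2.7) / (0.371 + 60) = 190.6/60.37 = 3.157 mg/L.

3.16 mg/L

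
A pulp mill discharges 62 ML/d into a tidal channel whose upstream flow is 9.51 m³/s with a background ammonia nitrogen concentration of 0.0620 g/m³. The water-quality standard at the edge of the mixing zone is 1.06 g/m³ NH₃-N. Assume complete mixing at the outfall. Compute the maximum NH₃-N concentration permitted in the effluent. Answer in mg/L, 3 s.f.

14.3 mg/L

62 ML/d = 0.7176 m³/s.
Mass balance: 1.06·10.23 = 0.7176·Cₑ + 9.51·0.062.
Cₑ = (10.84 − 0.5896) / 0.7176 = 14.29 mg/L.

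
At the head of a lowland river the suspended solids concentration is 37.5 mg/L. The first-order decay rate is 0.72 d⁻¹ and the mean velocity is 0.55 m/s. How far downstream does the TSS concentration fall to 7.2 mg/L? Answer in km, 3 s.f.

From C = C₀·e^(−kt), t = ln(C₀/C)/k = ln(37.5/7.2)/0.72 = 1.65/0.72 = 2.292 d.
Distance = v·t = 0.55 m/s × 1.98e+05 s = 1.089e+05 m = 108.9 km.

109 km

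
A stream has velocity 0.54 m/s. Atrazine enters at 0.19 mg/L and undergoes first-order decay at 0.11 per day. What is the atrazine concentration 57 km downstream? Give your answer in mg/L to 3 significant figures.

0.166 mg/L

Travel time t = 57 km / 0.54 m/s = 5.7e+04/0.54 = 1.056e+05 s = 1.222 d.
First-order decay: C = 0.19·exp(−0.11·1.222) = 0.19·0.8743 = 0.1661 mg/L.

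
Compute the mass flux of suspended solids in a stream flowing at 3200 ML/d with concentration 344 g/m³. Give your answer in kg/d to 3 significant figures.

3200 ML/d = 37.04 m³/s.
Mass flux = Q·C = 37.04 m³/s × 344 g/m³ = 1.274e+04 g/s.
= 1.274e+04 g/s × 86.4 = 1.101e+06 kg/d.

1.1e+06 kg/d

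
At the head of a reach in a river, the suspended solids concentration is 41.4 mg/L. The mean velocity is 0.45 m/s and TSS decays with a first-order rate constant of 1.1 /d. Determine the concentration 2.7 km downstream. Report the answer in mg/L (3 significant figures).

38.4 mg/L

Travel time t = 2.7 km / 0.45 m/s = 2700/0.45 = 6000 s = 0.06944 d.
First-order decay: C = 41.4·exp(−1.1·0.06944) = 41.4·0.9265 = 38.36 mg/L.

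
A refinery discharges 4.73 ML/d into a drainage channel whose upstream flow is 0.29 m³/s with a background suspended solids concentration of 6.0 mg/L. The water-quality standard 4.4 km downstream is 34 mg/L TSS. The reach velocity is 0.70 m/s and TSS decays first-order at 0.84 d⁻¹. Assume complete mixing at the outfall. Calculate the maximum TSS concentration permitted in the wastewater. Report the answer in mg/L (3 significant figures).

196 mg/L

4.73 ML/d = 0.05475 m³/s.
Travel time to the compliance point: t = 4400/0.70 = 6286 s = 0.07275 d; decay factor exp(−0.84·0.07275) = 0.9407.
So the concentration just after mixing may be at most 34/0.9407 = 36.14 mg/L.
Mass balance: 36.14·0.3447 = 0.05475·Cₑ + 0.29·6.
Cₑ = (12.46 − 1.74) / 0.05475 = 195.8 mg/L.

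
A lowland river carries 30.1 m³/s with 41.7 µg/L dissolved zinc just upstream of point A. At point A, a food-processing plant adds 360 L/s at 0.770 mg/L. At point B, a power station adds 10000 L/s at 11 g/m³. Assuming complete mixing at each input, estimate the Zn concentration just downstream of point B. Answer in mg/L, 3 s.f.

41.7 µg/L = 0.0417 mg/L.
360 L/s = 0.36 m³/s.
After input A: C = (30.1·0.0417 + 0.36·0.77) / 30.46 = 0.05031 mg/L.
10000 L/s = 10 m³/s.
After input B: C = (30.46·0.05031 + 10·11) / 40.46 = 2.757 mg/L.

2.76 mg/L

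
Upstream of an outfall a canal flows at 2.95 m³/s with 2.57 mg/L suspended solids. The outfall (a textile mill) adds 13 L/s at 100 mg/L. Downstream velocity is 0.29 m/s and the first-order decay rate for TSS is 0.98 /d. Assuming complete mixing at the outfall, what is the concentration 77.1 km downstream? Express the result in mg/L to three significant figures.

0.147 mg/L

13 L/s = 0.013 m³/s.
After complete mixing, C₀ = (0.013·100 + 2.95·2.57) / 2.963 = 2.997 mg/L.
Travel time t = 7.71e+04 m / 0.29 m/s = 2.659e+05 s = 3.077 d.
C = 2.997·exp(−0.98·3.077) = 2.997·0.04902 = 0.1469 mg/L.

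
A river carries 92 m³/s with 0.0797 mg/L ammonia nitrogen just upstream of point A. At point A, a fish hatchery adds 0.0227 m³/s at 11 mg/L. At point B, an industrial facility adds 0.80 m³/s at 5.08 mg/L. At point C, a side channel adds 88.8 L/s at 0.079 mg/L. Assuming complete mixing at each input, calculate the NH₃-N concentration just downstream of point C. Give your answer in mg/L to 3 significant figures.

After input A: C = (92·0.0797 + 0.0227·11) / 92.02 = 0.08239 mg/L.
After input B: C = (92.02·0.08239 + 0.8·5.08) / 92.82 = 0.1255 mg/L.
88.8 L/s = 0.0888 m³/s.
After input C: C = (92.82·0.1255 + 0.0888·0.079) / 92.91 = 0.1254 mg/L.

0.125 mg/L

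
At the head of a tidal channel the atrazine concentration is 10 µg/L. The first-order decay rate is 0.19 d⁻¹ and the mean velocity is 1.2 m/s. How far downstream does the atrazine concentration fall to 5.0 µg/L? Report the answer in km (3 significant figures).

From C = C₀·e^(−kt), t = ln(C₀/C)/k = ln(10/5.0)/0.19 = 0.6931/0.19 = 3.648 d.
Distance = v·t = 1.2 m/s × 3.152e+05 s = 3.782e+05 m = 378.2 km.

378 km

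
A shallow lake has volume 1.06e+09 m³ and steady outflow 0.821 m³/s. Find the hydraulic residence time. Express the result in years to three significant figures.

Q = 0.821 m³/s × 3.156e+07 s/yr = 2.591e+07 m³/yr.
Hydraulic residence time τ = V/Q = 1.06e+09/2.591e+07 = 40.91 yr.

40.9 yr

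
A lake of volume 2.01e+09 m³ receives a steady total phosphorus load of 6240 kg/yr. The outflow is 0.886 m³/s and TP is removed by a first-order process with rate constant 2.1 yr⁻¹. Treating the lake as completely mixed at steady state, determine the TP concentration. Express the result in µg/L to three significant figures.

1.47 µg/L

Outflow Q = 0.886 m³/s × 3.156e+07 s/yr = 2.796e+07 m³/yr.
Steady-state CSTR mass balance: W = Q·C + k·V·C, so C = W/(Q + kV).
Q + kV = 2.796e+07 + 2.1·2.01e+09 = 4.249e+09 m³/yr.
C = 6240/4.249e+09 = 1.469e-06 kg/m³ = 0.001469 mg/L = 1.469 µg/L.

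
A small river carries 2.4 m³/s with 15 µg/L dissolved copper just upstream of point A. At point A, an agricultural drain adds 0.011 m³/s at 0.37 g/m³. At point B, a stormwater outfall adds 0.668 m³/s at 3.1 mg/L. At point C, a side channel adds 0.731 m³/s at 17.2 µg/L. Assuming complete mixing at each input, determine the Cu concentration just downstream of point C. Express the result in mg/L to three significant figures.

15 µg/L = 0.015 mg/L.
After input A: C = (2.4·0.015 + 0.011·0.37) / 2.411 = 0.01662 mg/L.
After input B: C = (2.411·0.01662 + 0.668·3.1) / 3.079 = 0.6856 mg/L.
17.2 µg/L = 0.0172 mg/L.
After input C: C = (3.079·0.6856 + 0.731·0.0172) / 3.81 = 0.5573 mg/L.

0.557 mg/L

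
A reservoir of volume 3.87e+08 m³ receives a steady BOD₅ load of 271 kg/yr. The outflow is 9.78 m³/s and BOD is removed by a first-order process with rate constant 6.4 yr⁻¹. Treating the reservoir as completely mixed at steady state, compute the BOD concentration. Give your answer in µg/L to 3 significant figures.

0.0973 µg/L

Outflow Q = 9.78 m³/s × 3.156e+07 s/yr = 3.086e+08 m³/yr.
Steady-state CSTR mass balance: W = Q·C + k·V·C, so C = W/(Q + kV).
Q + kV = 3.086e+08 + 6.4·3.87e+08 = 2.785e+09 m³/yr.
C = 271/2.785e+09 = 9.729e-08 kg/m³ = 9.729e-05 mg/L = 0.09729 µg/L.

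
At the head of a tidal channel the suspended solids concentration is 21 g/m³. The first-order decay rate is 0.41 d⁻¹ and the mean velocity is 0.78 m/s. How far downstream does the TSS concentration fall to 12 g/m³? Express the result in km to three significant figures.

92.0 km

From C = C₀·e^(−kt), t = ln(C₀/C)/k = ln(21/12)/0.41 = 0.5596/0.41 = 1.365 d.
Distance = v·t = 0.78 m/s × 1.179e+05 s = 9.198e+04 m = 91.98 km.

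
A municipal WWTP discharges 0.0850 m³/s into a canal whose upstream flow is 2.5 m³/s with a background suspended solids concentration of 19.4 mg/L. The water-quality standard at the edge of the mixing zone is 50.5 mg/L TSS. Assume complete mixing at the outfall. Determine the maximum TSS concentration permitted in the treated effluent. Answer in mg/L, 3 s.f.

Mass balance: 50.5·2.585 = 0.085·Cₑ + 2.5·19.4.
Cₑ = (130.5 − 48.5) / 0.085 = 965.2 mg/L.

965 mg/L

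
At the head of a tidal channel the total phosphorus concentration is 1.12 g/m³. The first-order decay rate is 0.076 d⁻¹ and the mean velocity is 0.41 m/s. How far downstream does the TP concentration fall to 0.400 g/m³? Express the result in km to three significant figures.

From C = C₀·e^(−kt), t = ln(C₀/C)/k = ln(1.12/0.400)/0.076 = 1.03/0.076 = 13.55 d.
Distance = v·t = 0.41 m/s × 1.171e+06 s = 4.799e+05 m = 479.9 km.

480 km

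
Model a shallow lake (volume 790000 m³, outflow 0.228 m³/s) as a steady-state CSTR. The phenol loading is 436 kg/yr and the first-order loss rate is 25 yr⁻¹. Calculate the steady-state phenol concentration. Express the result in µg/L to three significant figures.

16.2 µg/L

Outflow Q = 0.228 m³/s × 3.156e+07 s/yr = 7.195e+06 m³/yr.
Steady-state CSTR mass balance: W = Q·C + k·V·C, so C = W/(Q + kV).
Q + kV = 7.195e+06 + 25·790000 = 2.695e+07 m³/yr.
C = 436/2.695e+07 = 1.618e-05 kg/m³ = 0.01618 mg/L = 16.18 µg/L.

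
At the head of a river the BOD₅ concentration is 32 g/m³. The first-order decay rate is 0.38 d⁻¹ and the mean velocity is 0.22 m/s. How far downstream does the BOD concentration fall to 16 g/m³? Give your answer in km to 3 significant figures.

34.7 km

From C = C₀·e^(−kt), t = ln(C₀/C)/k = ln(32/16)/0.38 = 0.6931/0.38 = 1.824 d.
Distance = v·t = 0.22 m/s × 1.576e+05 s = 3.467e+04 m = 34.67 km.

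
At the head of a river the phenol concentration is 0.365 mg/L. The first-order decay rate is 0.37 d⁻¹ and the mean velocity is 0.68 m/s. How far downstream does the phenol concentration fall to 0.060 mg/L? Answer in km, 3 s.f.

287 km

From C = C₀·e^(−kt), t = ln(C₀/C)/k = ln(0.365/0.060)/0.37 = 1.806/0.37 = 4.88 d.
Distance = v·t = 0.68 m/s × 4.216e+05 s = 2.867e+05 m = 286.7 km.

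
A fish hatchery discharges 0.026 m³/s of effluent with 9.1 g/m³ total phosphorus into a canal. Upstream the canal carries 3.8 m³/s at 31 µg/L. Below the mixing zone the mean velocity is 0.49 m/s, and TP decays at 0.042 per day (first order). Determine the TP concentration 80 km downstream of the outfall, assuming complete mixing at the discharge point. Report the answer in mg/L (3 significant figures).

0.0856 mg/L

31 µg/L = 0.031 mg/L.
After complete mixing, C₀ = (0.026·9.1 + 3.8·0.031) / 3.826 = 0.09263 mg/L.
Travel time t = 8e+04 m / 0.49 m/s = 1.633e+05 s = 1.89 d.
C = 0.09263·exp(−0.042·1.89) = 0.09263·0.9237 = 0.08556 mg/L.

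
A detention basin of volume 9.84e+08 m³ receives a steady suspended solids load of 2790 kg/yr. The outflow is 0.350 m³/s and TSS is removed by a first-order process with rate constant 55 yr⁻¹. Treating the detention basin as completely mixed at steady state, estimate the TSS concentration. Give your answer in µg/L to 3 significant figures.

0.0515 µg/L

Outflow Q = 0.350 m³/s × 3.156e+07 s/yr = 1.105e+07 m³/yr.
Steady-state CSTR mass balance: W = Q·C + k·V·C, so C = W/(Q + kV).
Q + kV = 1.105e+07 + 55·9.84e+08 = 5.413e+10 m³/yr.
C = 2790/5.413e+10 = 5.154e-08 kg/m³ = 5.154e-05 mg/L = 0.05154 µg/L.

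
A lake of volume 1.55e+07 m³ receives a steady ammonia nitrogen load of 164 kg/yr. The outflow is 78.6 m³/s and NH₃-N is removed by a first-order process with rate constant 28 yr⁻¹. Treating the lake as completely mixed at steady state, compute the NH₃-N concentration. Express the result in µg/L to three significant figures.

0.0563 µg/L

Outflow Q = 78.6 m³/s × 3.156e+07 s/yr = 2.48e+09 m³/yr.
Steady-state CSTR mass balance: W = Q·C + k·V·C, so C = W/(Q + kV).
Q + kV = 2.48e+09 + 28·1.55e+07 = 2.914e+09 m³/yr.
C = 164/2.914e+09 = 5.627e-08 kg/m³ = 5.627e-05 mg/L = 0.05627 µg/L.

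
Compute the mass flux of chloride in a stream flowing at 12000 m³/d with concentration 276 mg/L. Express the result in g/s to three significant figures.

38.3 g/s

12000 m³/d = 0.1389 m³/s.
Mass flux = Q·C = 0.1389 m³/s × 276 g/m³ = 38.33 g/s.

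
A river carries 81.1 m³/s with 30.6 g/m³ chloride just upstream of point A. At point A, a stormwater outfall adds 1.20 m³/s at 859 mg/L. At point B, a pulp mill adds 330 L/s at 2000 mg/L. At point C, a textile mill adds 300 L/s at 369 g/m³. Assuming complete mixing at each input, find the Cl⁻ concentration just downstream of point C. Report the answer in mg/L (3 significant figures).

After input A: C = (81.1·30.6 + 1.2·859) / 82.3 = 42.68 mg/L.
330 L/s = 0.33 m³/s.
After input B: C = (82.3·42.68 + 0.33·2000) / 82.63 = 50.5 mg/L.
300 L/s = 0.3 m³/s.
After input C: C = (82.63·50.5 + 0.3·369) / 82.93 = 51.65 mg/L.

51.6 mg/L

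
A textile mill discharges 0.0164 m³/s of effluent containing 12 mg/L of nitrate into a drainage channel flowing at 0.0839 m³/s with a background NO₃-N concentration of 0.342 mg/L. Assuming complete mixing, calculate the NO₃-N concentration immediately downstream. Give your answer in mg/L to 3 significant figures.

2.25 mg/L

Conservation of mass across the mixing zone: C = (0.0164·12 + 0.0839·0.342) / (0.0164 + 0.0839) = 0.2255/0.1003 = 2.248 mg/L.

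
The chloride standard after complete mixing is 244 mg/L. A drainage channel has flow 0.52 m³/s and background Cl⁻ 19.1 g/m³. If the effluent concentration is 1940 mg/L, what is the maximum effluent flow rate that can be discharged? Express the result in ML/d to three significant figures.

Mass balance at complete mixing: C_std·(Q_w + Q_r) = Q_w·C_e + Q_r·C_b.
Rearranging, Q_w = Q_r·(C_std − C_b)/(C_e − C_std) = 0.52·(244 − 19.1) / (1940 − 244) = 0.06896 m³/s.
= 5.958 ML/d.

5.96 ML/d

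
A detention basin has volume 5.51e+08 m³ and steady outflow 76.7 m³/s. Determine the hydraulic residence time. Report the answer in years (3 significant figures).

Q = 76.7 m³/s × 3.156e+07 s/yr = 2.42e+09 m³/yr.
Hydraulic residence time τ = V/Q = 5.51e+08/2.42e+09 = 0.2276 yr.

0.228 yr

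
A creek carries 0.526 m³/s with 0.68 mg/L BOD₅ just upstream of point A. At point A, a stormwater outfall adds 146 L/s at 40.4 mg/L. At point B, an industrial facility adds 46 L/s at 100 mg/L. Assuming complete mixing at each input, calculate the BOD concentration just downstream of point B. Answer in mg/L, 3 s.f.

15.1 mg/L

146 L/s = 0.146 m³/s.
After input A: C = (0.526·0.68 + 0.146·40.4) / 0.672 = 9.31 mg/L.
46 L/s = 0.046 m³/s.
After input B: C = (0.672·9.31 + 0.046·100) / 0.718 = 15.12 mg/L.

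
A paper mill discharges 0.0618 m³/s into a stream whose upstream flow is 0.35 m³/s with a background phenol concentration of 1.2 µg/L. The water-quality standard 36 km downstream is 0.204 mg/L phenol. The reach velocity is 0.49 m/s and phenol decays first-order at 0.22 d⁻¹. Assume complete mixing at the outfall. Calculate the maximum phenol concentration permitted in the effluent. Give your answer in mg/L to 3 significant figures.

1.63 mg/L

1.2 µg/L = 0.0012 mg/L.
Travel time to the compliance point: t = 3.6e+04/0.49 = 7.347e+04 s = 0.8503 d; decay factor exp(−0.22·0.8503) = 0.8294.
So the concentration just after mixing may be at most 0.204/0.8294 = 0.246 mg/L.
Mass balance: 0.246·0.4118 = 0.0618·Cₑ + 0.35·0.0012.
Cₑ = (0.1013 − 0.00042) / 0.0618 = 1.632 mg/L.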